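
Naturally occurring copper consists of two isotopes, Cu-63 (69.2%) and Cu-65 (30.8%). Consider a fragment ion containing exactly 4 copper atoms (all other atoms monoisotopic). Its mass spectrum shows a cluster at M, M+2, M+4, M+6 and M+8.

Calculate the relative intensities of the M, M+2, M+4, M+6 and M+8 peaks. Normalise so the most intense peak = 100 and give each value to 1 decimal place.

Each Cu atom is independently Cu-63 (p = 0.692) or Cu-65 (q = 0.308); the cluster is the binomial expansion (p + q)^4.
P(M) = 0.692^4 = 0.229311
P(M+2) = 4 × 0.692^3 × 0.308^1 = 0.408253
P(M+4) = 6 × 0.692^2 × 0.308^2 = 0.272562
P(M+6) = 4 × 0.692^1 × 0.308^3 = 0.080876
P(M+8) = 0.308^4 = 0.008999
The M+2 peak is largest (0.408253); scaling to 100 gives 56.2 : 100.0 : 66.8 : 19.8 : 2.2.

56.2 : 100.0 : 66.8 : 19.8 : 2.2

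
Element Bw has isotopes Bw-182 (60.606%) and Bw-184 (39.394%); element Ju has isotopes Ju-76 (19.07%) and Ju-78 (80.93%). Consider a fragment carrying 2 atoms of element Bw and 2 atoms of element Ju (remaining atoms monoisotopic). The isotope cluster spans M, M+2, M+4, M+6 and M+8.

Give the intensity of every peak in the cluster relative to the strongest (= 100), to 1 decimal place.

3.4 : 33.2 : 100.0 : 91.6 : 25.8

Element Bw pattern (n=2): 0.36730872 : 0.47750255 : 0.15518872
Element Ju pattern (n=2): 0.03636649 : 0.30866702 : 0.65496649
Convolve the two distributions (both contribute in 2-u steps):
  M: 0.36730872×0.03636649 = 0.013358
  M+2: 0.36730872×0.30866702 + 0.47750255×0.03636649 = 0.130741
  M+4: 0.36730872×0.65496649 + 0.47750255×0.30866702 + 0.15518872×0.03636649 = 0.393608
  M+6: 0.47750255×0.65496649 + 0.15518872×0.30866702 = 0.360650
  M+8: 0.15518872×0.65496649 = 0.101643
Scale to base peak (0.393608) = 100: 3.4 : 33.2 : 100.0 : 91.6 : 25.8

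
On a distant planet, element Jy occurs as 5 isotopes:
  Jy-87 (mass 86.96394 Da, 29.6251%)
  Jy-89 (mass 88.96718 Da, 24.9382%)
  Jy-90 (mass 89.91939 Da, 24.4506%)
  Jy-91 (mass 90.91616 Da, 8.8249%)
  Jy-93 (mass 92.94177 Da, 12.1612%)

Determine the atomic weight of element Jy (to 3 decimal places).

Average mass = Σ (abundance × isotope mass) = 0.296251 × 86.96394 + 0.249382 × 88.96718 + 0.244506 × 89.91939 + 0.088249 × 90.91616 + 0.121612 × 92.94177
= 25.763154 + 22.186813 + 21.985830 + 8.023260 + 11.302835 = 89.261892 Da

89.262 Da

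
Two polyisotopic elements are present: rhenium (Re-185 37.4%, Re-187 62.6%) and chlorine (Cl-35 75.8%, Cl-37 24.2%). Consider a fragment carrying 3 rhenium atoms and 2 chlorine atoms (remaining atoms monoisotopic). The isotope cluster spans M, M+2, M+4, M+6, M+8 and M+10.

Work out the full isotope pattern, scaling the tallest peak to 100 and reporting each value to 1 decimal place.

Rhenium pattern (n=3): 0.05231362 : 0.26268713 : 0.43968487 : 0.24531438
Chlorine pattern (n=2): 0.574564 : 0.366872 : 0.058564
Convolve the two distributions (both contribute in 2-u steps):
  M: 0.05231362×0.574564 = 0.030058
  M+2: 0.05231362×0.366872 + 0.26268713×0.574564 = 0.170123
  M+4: 0.05231362×0.058564 + 0.26268713×0.366872 + 0.43968487×0.574564 = 0.352063
  M+6: 0.26268713×0.058564 + 0.43968487×0.366872 + 0.24531438×0.574564 = 0.317641
  M+8: 0.43968487×0.058564 + 0.24531438×0.366872 = 0.115749
  M+10: 0.24531438×0.058564 = 0.014367
Scale to base peak (0.352063) = 100: 8.5 : 48.3 : 100.0 : 90.2 : 32.9 : 4.1

8.5 : 48.3 : 100.0 : 90.2 : 32.9 : 4.1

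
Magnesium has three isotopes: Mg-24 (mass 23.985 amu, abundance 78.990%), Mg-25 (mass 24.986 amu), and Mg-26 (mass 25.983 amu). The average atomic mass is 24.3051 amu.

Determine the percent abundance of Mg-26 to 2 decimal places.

The remaining 21.010% is split between Mg-25 (fraction x) and Mg-26 (fraction 0.21010 − x).
Substituting: 24.986x + 25.983(0.21010 − x) = 5.3593485
(24.986 − 25.983)x = -0.0996798  ⇒  x = 0.09998, y = 0.11012
Mg-25: 10.00%, Mg-26: 11.01%.

11.01%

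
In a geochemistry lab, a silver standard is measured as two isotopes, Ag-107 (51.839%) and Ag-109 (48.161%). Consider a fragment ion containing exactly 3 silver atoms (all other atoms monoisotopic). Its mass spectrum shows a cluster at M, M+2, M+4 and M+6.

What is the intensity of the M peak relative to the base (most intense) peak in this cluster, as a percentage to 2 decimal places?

35.88%

Binomial terms of (0.51839 + 0.48161)^3: M 0.1393, M+2 0.3883, M+4 0.3607, M+6 0.1117 → M+2 is the base peak.
P(M+2) = C(3,1) × 0.51839^2 × 0.48161^1 = 3 × 0.26872819 × 0.48161 = 0.388267 (base)
P(M) = C(3,0) × 0.51839^3 × 0.48161^0 = 1 × 0.13930601 × 1.0000 = 0.139306
Relative intensity = 0.139306 / 0.388267 × 100 = 35.88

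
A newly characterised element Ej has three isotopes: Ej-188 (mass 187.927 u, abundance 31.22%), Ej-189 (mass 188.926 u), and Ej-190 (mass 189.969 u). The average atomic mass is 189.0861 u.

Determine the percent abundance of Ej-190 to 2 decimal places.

45.25%

The remaining 68.78% is split between Ej-189 (fraction x) and Ej-190 (fraction 0.6878 − x).
Substituting: 188.926x + 189.969(0.6878 − x) = 130.4152906
(188.926 − 189.969)x = -0.2453876  ⇒  x = 0.23527, y = 0.45253
Ej-189: 23.53%, Ej-190: 45.25%.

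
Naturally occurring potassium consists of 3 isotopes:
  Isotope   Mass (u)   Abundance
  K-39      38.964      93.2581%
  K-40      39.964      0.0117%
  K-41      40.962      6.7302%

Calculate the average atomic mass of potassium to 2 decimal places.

Weight each isotope mass by its fractional abundance: 0.932581 × 38.964 + 0.000117 × 39.964 + 0.067302 × 40.962
= 36.3371 + 0.0047 + 2.7568 = 39.0986 u

39.10 u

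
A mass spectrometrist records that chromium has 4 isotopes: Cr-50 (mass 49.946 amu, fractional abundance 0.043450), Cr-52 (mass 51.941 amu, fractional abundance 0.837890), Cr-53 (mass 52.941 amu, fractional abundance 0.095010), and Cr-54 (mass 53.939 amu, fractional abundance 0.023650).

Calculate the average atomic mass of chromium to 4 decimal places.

51.9966 amu

Weight each isotope mass by its fractional abundance: 0.043450 × 49.946 + 0.837890 × 51.941 + 0.095010 × 52.941 + 0.023650 × 53.939
= 2.17015 + 43.52084 + 5.02992 + 1.27566 = 51.99657 amu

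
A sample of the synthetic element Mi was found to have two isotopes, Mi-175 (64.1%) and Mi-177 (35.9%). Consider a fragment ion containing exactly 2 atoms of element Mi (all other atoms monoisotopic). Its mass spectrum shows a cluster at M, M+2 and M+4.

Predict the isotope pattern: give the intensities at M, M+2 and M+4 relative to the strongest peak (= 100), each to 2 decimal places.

Expanding (0.641 + 0.359)^2:
P(M) = 0.641^2 = 0.410881
P(M+2) = 2 × 0.641^1 × 0.359^1 = 0.460238
P(M+4) = 0.359^2 = 0.128881
The M+2 peak is largest (0.460238); scaling to 100 gives 89.28 : 100.00 : 28.00.

89.28 : 100.00 : 28.00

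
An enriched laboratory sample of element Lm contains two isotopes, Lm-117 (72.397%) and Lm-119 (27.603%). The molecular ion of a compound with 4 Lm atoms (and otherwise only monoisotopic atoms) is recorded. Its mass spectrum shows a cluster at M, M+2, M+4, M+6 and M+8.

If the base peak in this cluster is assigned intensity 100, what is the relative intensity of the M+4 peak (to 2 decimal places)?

57.19

Binomial terms of (0.72397 + 0.27603)^4: M 0.2747, M+2 0.4190, M+4 0.2396, M+6 0.0609, M+8 0.0058 → M+2 is the base peak.
P(M+2) = C(4,1) × 0.72397^3 × 0.27603^1 = 4 × 0.37945625 × 0.27603 = 0.418965 (base)
P(M+4) = C(4,2) × 0.72397^2 × 0.27603^2 = 6 × 0.52413256 × 0.07619256 = 0.239610
Relative intensity = 0.239610 / 0.418965 × 100 = 57.19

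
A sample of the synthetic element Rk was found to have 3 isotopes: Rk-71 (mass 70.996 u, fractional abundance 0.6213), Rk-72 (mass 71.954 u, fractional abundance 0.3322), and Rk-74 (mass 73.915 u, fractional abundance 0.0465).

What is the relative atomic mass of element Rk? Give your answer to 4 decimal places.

71.4500 u

The abundance-weighted mean is 0.6213 × 70.996 + 0.3322 × 71.954 + 0.0465 × 73.915
= 44.10981 + 23.90312 + 3.43705 = 71.44998 u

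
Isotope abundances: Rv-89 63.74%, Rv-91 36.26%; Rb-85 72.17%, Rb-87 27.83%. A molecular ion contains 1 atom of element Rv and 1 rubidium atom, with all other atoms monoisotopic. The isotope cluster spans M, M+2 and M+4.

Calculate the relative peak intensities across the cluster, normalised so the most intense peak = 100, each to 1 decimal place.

100.0 : 95.4 : 21.9

Element Rv pattern (n=1): 0.6374 : 0.3626
Rubidium pattern (n=1): 0.7217 : 0.2783
Convolve the two distributions (both contribute in 2-u steps):
  M: 0.6374×0.7217 = 0.460012
  M+2: 0.6374×0.2783 + 0.3626×0.7217 = 0.439077
  M+4: 0.3626×0.2783 = 0.100912
Scale to base peak (0.460012) = 100: 100.0 : 95.4 : 21.9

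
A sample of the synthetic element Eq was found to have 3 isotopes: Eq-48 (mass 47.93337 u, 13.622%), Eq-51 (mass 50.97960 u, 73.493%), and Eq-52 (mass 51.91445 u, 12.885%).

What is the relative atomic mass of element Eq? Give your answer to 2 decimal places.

50.69 u

Average mass = Σ (abundance × isotope mass) = 0.13622 × 47.93337 + 0.73493 × 50.97960 + 0.12885 × 51.91445
= 6.529484 + 37.466437 + 6.689177 = 50.685098 u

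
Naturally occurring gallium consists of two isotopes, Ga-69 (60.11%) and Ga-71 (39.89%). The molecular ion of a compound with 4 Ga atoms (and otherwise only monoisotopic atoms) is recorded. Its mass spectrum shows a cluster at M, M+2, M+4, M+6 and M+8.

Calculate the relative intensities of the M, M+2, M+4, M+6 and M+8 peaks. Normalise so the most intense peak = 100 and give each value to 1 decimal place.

Each Ga atom is independently Ga-69 (p = 0.6011) or Ga-71 (q = 0.3989); the cluster is the binomial expansion (p + q)^4.
P(M) = 0.6011^4 = 0.130553
P(M+2) = 4 × 0.6011^3 × 0.3989^1 = 0.346549
P(M+4) = 6 × 0.6011^2 × 0.3989^2 = 0.344963
P(M+6) = 4 × 0.6011^1 × 0.3989^3 = 0.152616
P(M+8) = 0.3989^4 = 0.025320
The M+2 peak is largest (0.346549); scaling to 100 gives 37.7 : 100.0 : 99.5 : 44.0 : 7.3.

37.7 : 100.0 : 99.5 : 44.0 : 7.3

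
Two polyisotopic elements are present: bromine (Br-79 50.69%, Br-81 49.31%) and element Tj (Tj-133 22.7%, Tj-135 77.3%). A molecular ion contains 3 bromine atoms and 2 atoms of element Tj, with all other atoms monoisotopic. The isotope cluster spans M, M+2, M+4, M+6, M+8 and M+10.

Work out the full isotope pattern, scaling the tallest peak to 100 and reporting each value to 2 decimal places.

Bromine pattern (n=3): 0.13024674 : 0.3801026 : 0.36975457 : 0.11989609
Element Tj pattern (n=2): 0.051529 : 0.350942 : 0.597529
Convolve the two distributions (both contribute in 2-u steps):
  M: 0.13024674×0.051529 = 0.006711
  M+2: 0.13024674×0.350942 + 0.3801026×0.051529 = 0.065295
  M+4: 0.13024674×0.597529 + 0.3801026×0.350942 + 0.36975457×0.051529 = 0.230273
  M+6: 0.3801026×0.597529 + 0.36975457×0.350942 + 0.11989609×0.051529 = 0.363063
  M+8: 0.36975457×0.597529 + 0.11989609×0.350942 = 0.263016
  M+10: 0.11989609×0.597529 = 0.071641
Scale to base peak (0.363063) = 100: 1.85 : 17.98 : 63.43 : 100.00 : 72.44 : 19.73

1.85 : 17.98 : 63.43 : 100.00 : 72.44 : 19.73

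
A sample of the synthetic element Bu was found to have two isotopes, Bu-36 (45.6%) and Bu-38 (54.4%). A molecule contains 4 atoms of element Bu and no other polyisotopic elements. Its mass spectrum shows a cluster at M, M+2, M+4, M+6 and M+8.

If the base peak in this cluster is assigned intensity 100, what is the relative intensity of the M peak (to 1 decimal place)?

Binomial terms of (0.456 + 0.544)^4: M 0.0432, M+2 0.2063, M+4 0.3692, M+6 0.2936, M+8 0.0876 → M+4 is the base peak.
P(M+4) = C(4,2) × 0.456^2 × 0.544^2 = 6 × 0.207936 × 0.295936 = 0.369214 (base)
P(M) = C(4,0) × 0.456^4 × 0.544^0 = 1 × 0.04323738 × 1.0000 = 0.043237
Relative intensity = 0.043237 / 0.369214 × 100 = 11.7

11.7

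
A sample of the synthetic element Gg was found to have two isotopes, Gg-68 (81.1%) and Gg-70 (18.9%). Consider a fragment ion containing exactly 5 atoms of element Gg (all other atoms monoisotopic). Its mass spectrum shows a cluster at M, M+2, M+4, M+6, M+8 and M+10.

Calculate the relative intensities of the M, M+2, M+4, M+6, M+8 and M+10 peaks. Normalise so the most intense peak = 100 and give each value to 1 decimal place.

The 5 Gg atoms are independent, so intensities follow the terms of (0.811 + 0.189)^5.
P(M) = 0.811^5 = 0.350836
P(M+2) = 5 × 0.811^4 × 0.189^1 = 0.408804
P(M+4) = 10 × 0.811^3 × 0.189^2 = 0.190540
P(M+6) = 10 × 0.811^2 × 0.189^3 = 0.044405
P(M+8) = 5 × 0.811^1 × 0.189^4 = 0.005174
P(M+10) = 0.189^5 = 0.000241
The M+2 peak is largest (0.408804); scaling to 100 gives 85.8 : 100.0 : 46.6 : 10.9 : 1.3 : 0.1.

85.8 : 100.0 : 46.6 : 10.9 : 1.3 : 0.1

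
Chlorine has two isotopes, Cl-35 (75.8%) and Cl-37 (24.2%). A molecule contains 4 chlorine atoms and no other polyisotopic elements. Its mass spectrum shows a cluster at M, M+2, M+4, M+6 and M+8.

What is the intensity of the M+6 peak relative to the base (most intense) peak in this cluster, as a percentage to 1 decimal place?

10.2%

(0.758 + 0.242)^4 gives M 0.3301, M+2 0.4216, M+4 0.2019, M+6 0.0430, M+8 0.0034; the largest is M+2.
P(M+2) = C(4,1) × 0.758^3 × 0.242^1 = 4 × 0.43551951 × 0.2420 = 0.421583 (base)
P(M+6) = C(4,3) × 0.758^1 × 0.242^3 = 4 × 0.7580 × 0.01417249 = 0.042971
Relative intensity = 0.042971 / 0.421583 × 100 = 10.2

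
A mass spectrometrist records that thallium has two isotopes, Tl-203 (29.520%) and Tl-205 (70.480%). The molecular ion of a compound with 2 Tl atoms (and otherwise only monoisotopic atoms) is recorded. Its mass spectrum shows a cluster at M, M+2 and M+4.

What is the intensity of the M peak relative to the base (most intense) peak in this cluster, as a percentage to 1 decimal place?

17.5%

Binomial terms of (0.29520 + 0.70480)^2: M 0.0871, M+2 0.4161, M+4 0.4967 → M+4 is the base peak.
P(M+4) = C(2,2) × 0.29520^0 × 0.70480^2 = 1 × 1.0000 × 0.49674304 = 0.496743 (base)
P(M) = C(2,0) × 0.29520^2 × 0.70480^0 = 1 × 0.08714304 × 1.0000 = 0.087143
Relative intensity = 0.087143 / 0.496743 × 100 = 17.5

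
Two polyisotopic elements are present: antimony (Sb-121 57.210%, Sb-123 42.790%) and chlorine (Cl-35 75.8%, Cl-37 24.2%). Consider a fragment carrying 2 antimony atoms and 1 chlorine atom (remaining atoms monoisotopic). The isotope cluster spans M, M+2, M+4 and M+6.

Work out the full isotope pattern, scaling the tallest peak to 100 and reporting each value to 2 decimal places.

55.09 : 100.00 : 57.13 : 9.84

Antimony pattern (n=2): 0.32729841 : 0.48960318 : 0.18309841
Chlorine pattern (n=1): 0.7580 : 0.2420
Convolve the two distributions (both contribute in 2-u steps):
  M: 0.32729841×0.7580 = 0.248092
  M+2: 0.32729841×0.2420 + 0.48960318×0.7580 = 0.450325
  M+4: 0.48960318×0.2420 + 0.18309841×0.7580 = 0.257273
  M+6: 0.18309841×0.2420 = 0.044310
Scale to base peak (0.450325) = 100: 55.09 : 100.00 : 57.13 : 9.84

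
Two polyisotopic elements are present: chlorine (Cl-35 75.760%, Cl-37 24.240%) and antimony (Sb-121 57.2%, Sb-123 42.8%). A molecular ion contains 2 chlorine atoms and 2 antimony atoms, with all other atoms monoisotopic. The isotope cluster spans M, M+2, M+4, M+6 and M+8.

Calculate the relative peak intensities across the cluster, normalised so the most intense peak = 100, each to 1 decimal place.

46.8 : 100.0 : 75.8 : 23.9 : 2.7

Chlorine pattern (n=2): 0.57395776 : 0.36728448 : 0.05875776
Antimony pattern (n=2): 0.327184 : 0.489632 : 0.183184
Convolve the two distributions (both contribute in 2-u steps):
  M: 0.57395776×0.327184 = 0.187790
  M+2: 0.57395776×0.489632 + 0.36728448×0.327184 = 0.401198
  M+4: 0.57395776×0.183184 + 0.36728448×0.489632 + 0.05875776×0.327184 = 0.304199
  M+6: 0.36728448×0.183184 + 0.05875776×0.489632 = 0.096050
  M+8: 0.05875776×0.183184 = 0.010763
Scale to base peak (0.401198) = 100: 46.8 : 100.0 : 75.8 : 23.9 : 2.7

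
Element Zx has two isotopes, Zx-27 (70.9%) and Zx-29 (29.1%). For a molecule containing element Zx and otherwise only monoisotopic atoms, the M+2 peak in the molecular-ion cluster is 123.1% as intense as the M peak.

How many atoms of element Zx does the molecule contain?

3

The M+2/M ratio from n Zx atoms is n · q/p = n · 0.291/0.709.
n = 1.231 × 0.709/0.291 = 3.00 ≈ 3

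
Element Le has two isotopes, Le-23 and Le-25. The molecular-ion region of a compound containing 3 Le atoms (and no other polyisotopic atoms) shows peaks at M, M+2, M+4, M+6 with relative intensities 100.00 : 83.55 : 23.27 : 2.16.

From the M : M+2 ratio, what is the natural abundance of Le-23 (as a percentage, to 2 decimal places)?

Write p for the Le-23 fraction. I(M+2)/I(M) = [C(3,1)·p^2·(1−p)] / p^3 = 3·(1−p)/p = 83.55/100.00 = 0.8355
(1−p)/p = 0.8355/3 = 0.2785  ⇒  p = 1/(1 + 0.2785) = 0.7822
Le-23: 78.22%, Le-25: 21.78%.

78.22%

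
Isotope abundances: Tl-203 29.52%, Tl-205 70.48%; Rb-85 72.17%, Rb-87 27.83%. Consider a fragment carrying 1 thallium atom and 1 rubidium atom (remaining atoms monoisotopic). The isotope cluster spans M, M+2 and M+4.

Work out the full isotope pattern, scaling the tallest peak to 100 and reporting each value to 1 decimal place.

Thallium pattern (n=1): 0.2952 : 0.7048
Rubidium pattern (n=1): 0.7217 : 0.2783
Convolve the two distributions (both contribute in 2-u steps):
  M: 0.2952×0.7217 = 0.213046
  M+2: 0.2952×0.2783 + 0.7048×0.7217 = 0.590808
  M+4: 0.7048×0.2783 = 0.196146
Scale to base peak (0.590808) = 100: 36.1 : 100.0 : 33.2

36.1 : 100.0 : 33.2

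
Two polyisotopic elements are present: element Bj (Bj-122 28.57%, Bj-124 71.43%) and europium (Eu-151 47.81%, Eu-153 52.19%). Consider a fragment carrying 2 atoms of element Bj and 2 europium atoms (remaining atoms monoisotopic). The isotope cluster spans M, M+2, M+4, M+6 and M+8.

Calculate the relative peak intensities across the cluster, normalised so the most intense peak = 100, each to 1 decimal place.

5.1 : 36.6 : 93.6 : 100.0 : 38.0

Element Bj pattern (n=2): 0.08162449 : 0.40815102 : 0.51022449
Europium pattern (n=2): 0.22857961 : 0.49904078 : 0.27237961
Convolve the two distributions (both contribute in 2-u steps):
  M: 0.08162449×0.22857961 = 0.018658
  M+2: 0.08162449×0.49904078 + 0.40815102×0.22857961 = 0.134029
  M+4: 0.08162449×0.27237961 + 0.40815102×0.49904078 + 0.51022449×0.22857961 = 0.342544
  M+6: 0.40815102×0.27237961 + 0.51022449×0.49904078 = 0.365795
  M+8: 0.51022449×0.27237961 = 0.138975
Scale to base peak (0.365795) = 100: 5.1 : 36.6 : 93.6 : 100.0 : 38.0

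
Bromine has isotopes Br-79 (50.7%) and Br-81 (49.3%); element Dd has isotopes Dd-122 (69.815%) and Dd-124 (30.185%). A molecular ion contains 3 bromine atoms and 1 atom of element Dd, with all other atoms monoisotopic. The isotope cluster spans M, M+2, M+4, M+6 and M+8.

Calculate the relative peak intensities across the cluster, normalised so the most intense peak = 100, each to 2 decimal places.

Bromine pattern (n=3): 0.13032384 : 0.38017547 : 0.36967753 : 0.11982316
Element Dd pattern (n=1): 0.69815 : 0.30185
Convolve the two distributions (both contribute in 2-u steps):
  M: 0.13032384×0.69815 = 0.090986
  M+2: 0.13032384×0.30185 + 0.38017547×0.69815 = 0.304758
  M+4: 0.38017547×0.30185 + 0.36967753×0.69815 = 0.372846
  M+6: 0.36967753×0.30185 + 0.11982316×0.69815 = 0.195242
  M+8: 0.11982316×0.30185 = 0.036169
Scale to base peak (0.372846) = 100: 24.40 : 81.74 : 100.00 : 52.37 : 9.70

24.40 : 81.74 : 100.00 : 52.37 : 9.70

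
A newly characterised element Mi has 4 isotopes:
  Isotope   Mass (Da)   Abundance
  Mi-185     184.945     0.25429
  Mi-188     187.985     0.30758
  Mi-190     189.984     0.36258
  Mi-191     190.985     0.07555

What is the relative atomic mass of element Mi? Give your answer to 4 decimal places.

188.1634 Da

Ar = Σ fᵢ·mᵢ = 0.25429 × 184.945 + 0.30758 × 187.985 + 0.36258 × 189.984 + 0.07555 × 190.985
= 47.02966 + 57.82043 + 68.88440 + 14.42892 = 188.16341 Da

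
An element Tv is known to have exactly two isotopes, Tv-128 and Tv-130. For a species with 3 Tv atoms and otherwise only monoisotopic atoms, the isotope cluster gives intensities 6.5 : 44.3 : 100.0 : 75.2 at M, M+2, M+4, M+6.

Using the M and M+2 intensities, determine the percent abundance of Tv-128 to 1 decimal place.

30.6%

Write p for the Tv-128 fraction. I(M+2)/I(M) = [C(3,1)·p^2·(1−p)] / p^3 = 3·(1−p)/p = 44.3/6.5 = 6.8154
(1−p)/p = 6.8154/3 = 2.2718  ⇒  p = 1/(1 + 2.2718) = 0.3056
Tv-128: 30.6%, Tv-130: 69.4%.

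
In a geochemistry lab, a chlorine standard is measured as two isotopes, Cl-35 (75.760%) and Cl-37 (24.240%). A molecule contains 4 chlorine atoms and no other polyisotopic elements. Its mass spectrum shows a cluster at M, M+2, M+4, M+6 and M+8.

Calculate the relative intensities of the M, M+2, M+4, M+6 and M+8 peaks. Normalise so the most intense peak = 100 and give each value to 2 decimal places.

Each Cl atom is independently Cl-35 (p = 0.75760) or Cl-37 (q = 0.24240); the cluster is the binomial expansion (p + q)^4.
P(M) = 0.75760^4 = 0.329428
P(M+2) = 4 × 0.75760^3 × 0.24240^1 = 0.421612
P(M+4) = 6 × 0.75760^2 × 0.24240^2 = 0.202347
P(M+6) = 4 × 0.75760^1 × 0.24240^3 = 0.043162
P(M+8) = 0.24240^4 = 0.003452
The M+2 peak is largest (0.421612); scaling to 100 gives 78.14 : 100.00 : 47.99 : 10.24 : 0.82.

78.14 : 100.00 : 47.99 : 10.24 : 0.82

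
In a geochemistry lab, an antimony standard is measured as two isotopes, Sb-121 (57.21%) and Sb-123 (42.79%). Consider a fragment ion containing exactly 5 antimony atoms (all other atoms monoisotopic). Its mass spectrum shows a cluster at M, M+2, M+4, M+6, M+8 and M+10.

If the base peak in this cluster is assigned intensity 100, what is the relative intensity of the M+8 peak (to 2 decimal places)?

27.97

(0.5721 + 0.4279)^5 gives M 0.0613, M+2 0.2292, M+4 0.3428, M+6 0.2564, M+8 0.0959, M+10 0.0143; the largest is M+4.
P(M+4) = C(5,2) × 0.5721^3 × 0.4279^2 = 10 × 0.18724742 × 0.18309841 = 0.342847 (base)
P(M+8) = C(5,4) × 0.5721^1 × 0.4279^4 = 5 × 0.5721 × 0.03352503 = 0.095898
Relative intensity = 0.095898 / 0.342847 × 100 = 27.97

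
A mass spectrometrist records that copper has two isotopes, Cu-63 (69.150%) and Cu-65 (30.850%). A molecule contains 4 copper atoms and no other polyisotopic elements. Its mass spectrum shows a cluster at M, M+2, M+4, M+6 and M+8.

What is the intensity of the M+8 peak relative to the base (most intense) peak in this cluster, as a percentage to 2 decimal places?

2.22%

Binomial terms of (0.69150 + 0.30850)^4: M 0.2286, M+2 0.4080, M+4 0.2731, M+6 0.0812, M+8 0.0091 → M+2 is the base peak.
P(M+2) = C(4,1) × 0.69150^3 × 0.30850^1 = 4 × 0.33065611 × 0.3085 = 0.408030 (base)
P(M+8) = C(4,4) × 0.69150^0 × 0.30850^4 = 1 × 1.0000 × 0.00905776 = 0.009058
Relative intensity = 0.009058 / 0.408030 × 100 = 2.22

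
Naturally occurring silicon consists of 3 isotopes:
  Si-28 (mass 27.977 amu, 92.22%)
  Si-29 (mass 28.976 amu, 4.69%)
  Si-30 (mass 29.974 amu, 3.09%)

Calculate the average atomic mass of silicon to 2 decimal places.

28.09 amu

Average mass = Σ (abundance × isotope mass) = 0.9222 × 27.977 + 0.0469 × 28.976 + 0.0309 × 29.974
= 25.8004 + 1.3590 + 0.9262 = 28.0856 amu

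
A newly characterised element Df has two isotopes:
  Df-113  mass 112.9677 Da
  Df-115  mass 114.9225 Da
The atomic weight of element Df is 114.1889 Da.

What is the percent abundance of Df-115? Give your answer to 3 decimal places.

Writing the weighted mean with unknown fraction x of Df-113:
112.9677·x + 114.9225·(1 − x) = 114.1889
(112.9677 − 114.9225)·x = 114.1889 − 114.9225
x = -0.7336 / -1.9548 = 0.37528 → 37.528% Df-113, 62.472% Df-115.

62.472%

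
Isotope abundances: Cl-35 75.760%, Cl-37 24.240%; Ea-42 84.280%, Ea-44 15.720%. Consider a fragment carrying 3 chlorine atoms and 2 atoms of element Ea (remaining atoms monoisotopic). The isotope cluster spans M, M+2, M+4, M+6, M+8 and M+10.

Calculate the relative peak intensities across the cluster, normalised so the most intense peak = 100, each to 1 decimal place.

Chlorine pattern (n=3): 0.4348304 : 0.41738208 : 0.13354464 : 0.01424288
Element Ea pattern (n=2): 0.71031184 : 0.26497632 : 0.02471184
Convolve the two distributions (both contribute in 2-u steps):
  M: 0.4348304×0.71031184 = 0.308865
  M+2: 0.4348304×0.26497632 + 0.41738208×0.71031184 = 0.411691
  M+4: 0.4348304×0.02471184 + 0.41738208×0.26497632 + 0.13354464×0.71031184 = 0.216200
  M+6: 0.41738208×0.02471184 + 0.13354464×0.26497632 + 0.01424288×0.71031184 = 0.055817
  M+8: 0.13354464×0.02471184 + 0.01424288×0.26497632 = 0.007074
  M+10: 0.01424288×0.02471184 = 0.000352
Scale to base peak (0.411691) = 100: 75.0 : 100.0 : 52.5 : 13.6 : 1.7 : 0.1

75.0 : 100.0 : 52.5 : 13.6 : 1.7 : 0.1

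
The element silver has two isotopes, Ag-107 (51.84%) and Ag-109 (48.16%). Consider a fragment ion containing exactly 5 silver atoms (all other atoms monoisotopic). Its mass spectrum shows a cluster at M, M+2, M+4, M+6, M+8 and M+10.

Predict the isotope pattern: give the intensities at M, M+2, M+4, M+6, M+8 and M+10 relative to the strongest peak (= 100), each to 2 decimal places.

11.59 : 53.82 : 100.00 : 92.90 : 43.15 : 8.02

The 5 Ag atoms are independent, so intensities follow the terms of (0.5184 + 0.4816)^5.
P(M) = 0.5184^5 = 0.037439
P(M+2) = 5 × 0.5184^4 × 0.4816^1 = 0.173907
P(M+4) = 10 × 0.5184^3 × 0.4816^2 = 0.323123
P(M+6) = 10 × 0.5184^2 × 0.4816^3 = 0.300185
P(M+8) = 5 × 0.5184^1 × 0.4816^4 = 0.139438
P(M+10) = 0.4816^5 = 0.025908
The M+4 peak is largest (0.323123); scaling to 100 gives 11.59 : 53.82 : 100.00 : 92.90 : 43.15 : 8.02.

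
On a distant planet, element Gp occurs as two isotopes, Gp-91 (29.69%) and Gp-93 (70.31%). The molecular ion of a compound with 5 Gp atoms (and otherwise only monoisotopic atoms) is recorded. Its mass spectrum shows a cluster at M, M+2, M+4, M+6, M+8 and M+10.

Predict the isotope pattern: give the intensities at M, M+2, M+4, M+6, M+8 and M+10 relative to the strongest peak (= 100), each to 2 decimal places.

Each Gp atom is independently Gp-91 (p = 0.2969) or Gp-93 (q = 0.7031); the cluster is the binomial expansion (p + q)^5.
P(M) = 0.2969^5 = 0.002307
P(M+2) = 5 × 0.2969^4 × 0.7031^1 = 0.027317
P(M+4) = 10 × 0.2969^3 × 0.7031^2 = 0.129379
P(M+6) = 10 × 0.2969^2 × 0.7031^3 = 0.306388
P(M+8) = 5 × 0.2969^1 × 0.7031^4 = 0.362784
P(M+10) = 0.7031^5 = 0.171825
The M+8 peak is largest (0.362784); scaling to 100 gives 0.64 : 7.53 : 35.66 : 84.45 : 100.00 : 47.36.

0.64 : 7.53 : 35.66 : 84.45 : 100.00 : 47.36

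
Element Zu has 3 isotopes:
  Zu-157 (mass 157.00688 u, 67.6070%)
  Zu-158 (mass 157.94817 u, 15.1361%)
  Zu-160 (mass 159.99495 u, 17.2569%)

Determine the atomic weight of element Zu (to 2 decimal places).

Average mass = Σ (abundance × isotope mass) = 0.676070 × 157.00688 + 0.151361 × 157.94817 + 0.172569 × 159.99495
= 106.147641 + 23.907193 + 27.610169 = 157.665003 u

157.67 u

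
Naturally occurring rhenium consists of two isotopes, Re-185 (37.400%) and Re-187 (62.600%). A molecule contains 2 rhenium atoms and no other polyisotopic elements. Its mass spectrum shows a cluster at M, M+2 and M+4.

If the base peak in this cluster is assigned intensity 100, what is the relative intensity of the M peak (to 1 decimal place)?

29.9

Term probabilities: M 0.1399, M+2 0.4682, M+4 0.3919. Base peak = M+2.
P(M+2) = C(2,1) × 0.37400^1 × 0.62600^1 = 2 × 0.3740 × 0.6260 = 0.468248 (base)
P(M) = C(2,0) × 0.37400^2 × 0.62600^0 = 1 × 0.139876 × 1.0000 = 0.139876
Relative intensity = 0.139876 / 0.468248 × 100 = 29.9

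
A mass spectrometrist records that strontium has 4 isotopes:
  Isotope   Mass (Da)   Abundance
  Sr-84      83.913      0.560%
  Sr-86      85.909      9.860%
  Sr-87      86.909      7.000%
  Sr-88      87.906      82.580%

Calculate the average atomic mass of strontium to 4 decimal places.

Ar = Σ fᵢ·mᵢ = 0.00560 × 83.913 + 0.09860 × 85.909 + 0.07000 × 86.909 + 0.82580 × 87.906
= 0.46991 + 8.47063 + 6.08363 + 72.59277 = 87.61694 Da

87.6169 Da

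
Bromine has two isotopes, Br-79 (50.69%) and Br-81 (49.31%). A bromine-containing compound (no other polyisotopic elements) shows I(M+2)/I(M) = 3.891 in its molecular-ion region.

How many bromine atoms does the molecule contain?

4

With n Br atoms, P(M+2)/P(M) = C(n,1)·p^(n−1)q / p^n = n·q/p = n · 0.4931/0.5069.
n = 3.891 × 0.5069/0.4931 = 4.00 ≈ 4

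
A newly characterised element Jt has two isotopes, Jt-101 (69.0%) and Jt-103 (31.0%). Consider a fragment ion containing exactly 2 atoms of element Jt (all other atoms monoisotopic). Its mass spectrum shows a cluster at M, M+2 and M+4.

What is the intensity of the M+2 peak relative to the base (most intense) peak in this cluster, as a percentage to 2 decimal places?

Term probabilities: M 0.4761, M+2 0.4278, M+4 0.0961. Base peak = M.
P(M) = C(2,0) × 0.690^2 × 0.310^0 = 1 × 0.4761 × 1.0000 = 0.476100 (base)
P(M+2) = C(2,1) × 0.690^1 × 0.310^1 = 2 × 0.6900 × 0.3100 = 0.427800
Relative intensity = 0.427800 / 0.476100 × 100 = 89.86

89.86%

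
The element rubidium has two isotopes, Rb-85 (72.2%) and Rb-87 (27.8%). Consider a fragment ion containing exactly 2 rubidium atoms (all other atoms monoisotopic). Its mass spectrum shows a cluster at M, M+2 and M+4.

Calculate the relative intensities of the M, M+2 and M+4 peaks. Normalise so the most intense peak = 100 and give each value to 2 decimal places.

100.00 : 77.01 : 14.83

Expanding (0.722 + 0.278)^2:
P(M) = 0.722^2 = 0.521284
P(M+2) = 2 × 0.722^1 × 0.278^1 = 0.401432
P(M+4) = 0.278^2 = 0.077284
The M peak is largest (0.521284); scaling to 100 gives 100.00 : 77.01 : 14.83.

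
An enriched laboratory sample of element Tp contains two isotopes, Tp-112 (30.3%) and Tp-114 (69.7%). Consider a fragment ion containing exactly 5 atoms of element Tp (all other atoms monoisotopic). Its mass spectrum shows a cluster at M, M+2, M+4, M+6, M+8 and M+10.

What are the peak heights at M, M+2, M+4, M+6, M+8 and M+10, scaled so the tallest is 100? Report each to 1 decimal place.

Each Tp atom is independently Tp-112 (p = 0.303) or Tp-114 (q = 0.697); the cluster is the binomial expansion (p + q)^5.
P(M) = 0.303^5 = 0.002554
P(M+2) = 5 × 0.303^4 × 0.697^1 = 0.029375
P(M+4) = 10 × 0.303^3 × 0.697^2 = 0.135143
P(M+6) = 10 × 0.303^2 × 0.697^3 = 0.310873
P(M+8) = 5 × 0.303^1 × 0.697^4 = 0.357556
P(M+10) = 0.697^5 = 0.164499
The M+8 peak is largest (0.357556); scaling to 100 gives 0.7 : 8.2 : 37.8 : 86.9 : 100.0 : 46.0.

0.7 : 8.2 : 37.8 : 86.9 : 100.0 : 46.0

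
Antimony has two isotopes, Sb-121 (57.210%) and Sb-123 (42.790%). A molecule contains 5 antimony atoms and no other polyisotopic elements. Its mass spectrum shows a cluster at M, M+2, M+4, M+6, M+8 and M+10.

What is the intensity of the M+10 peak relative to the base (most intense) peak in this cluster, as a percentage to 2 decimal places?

Term probabilities: M 0.0613, M+2 0.2292, M+4 0.3428, M+6 0.2564, M+8 0.0959, M+10 0.0143. Base peak = M+4.
P(M+4) = C(5,2) × 0.57210^3 × 0.42790^2 = 10 × 0.18724742 × 0.18309841 = 0.342847 (base)
P(M+10) = C(5,5) × 0.57210^0 × 0.42790^5 = 1 × 1.0000 × 0.01434536 = 0.014345
Relative intensity = 0.014345 / 0.342847 × 100 = 4.18

4.18%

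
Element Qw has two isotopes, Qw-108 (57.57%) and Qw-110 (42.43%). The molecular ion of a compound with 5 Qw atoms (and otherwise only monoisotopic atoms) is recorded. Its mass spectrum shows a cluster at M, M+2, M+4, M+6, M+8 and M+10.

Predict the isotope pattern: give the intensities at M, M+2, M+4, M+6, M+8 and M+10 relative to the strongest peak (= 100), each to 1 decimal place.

Each Qw atom is independently Qw-108 (p = 0.5757) or Qw-110 (q = 0.4243); the cluster is the binomial expansion (p + q)^5.
P(M) = 0.5757^5 = 0.063238
P(M+2) = 5 × 0.5757^4 × 0.4243^1 = 0.233039
P(M+4) = 10 × 0.5757^3 × 0.4243^2 = 0.343506
P(M+6) = 10 × 0.5757^2 × 0.4243^3 = 0.253170
P(M+8) = 5 × 0.5757^1 × 0.4243^4 = 0.093295
P(M+10) = 0.4243^5 = 0.013752
The M+4 peak is largest (0.343506); scaling to 100 gives 18.4 : 67.8 : 100.0 : 73.7 : 27.2 : 4.0.

18.4 : 67.8 : 100.0 : 73.7 : 27.2 : 4.0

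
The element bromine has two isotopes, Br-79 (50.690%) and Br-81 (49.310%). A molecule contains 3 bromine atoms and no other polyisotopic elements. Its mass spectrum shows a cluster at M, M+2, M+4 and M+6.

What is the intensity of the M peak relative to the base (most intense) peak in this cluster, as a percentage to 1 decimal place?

34.3%

(0.50690 + 0.49310)^3 gives M 0.1302, M+2 0.3801, M+4 0.3698, M+6 0.1199; the largest is M+2.
P(M+2) = C(3,1) × 0.50690^2 × 0.49310^1 = 3 × 0.25694761 × 0.4931 = 0.380103 (base)
P(M) = C(3,0) × 0.50690^3 × 0.49310^0 = 1 × 0.13024674 × 1.0000 = 0.130247
Relative intensity = 0.130247 / 0.380103 × 100 = 34.3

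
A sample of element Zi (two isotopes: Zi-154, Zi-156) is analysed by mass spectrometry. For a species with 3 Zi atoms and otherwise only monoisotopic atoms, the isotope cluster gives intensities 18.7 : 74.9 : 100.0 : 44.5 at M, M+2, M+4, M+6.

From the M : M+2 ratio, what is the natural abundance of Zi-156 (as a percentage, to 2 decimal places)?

Let p = fractional abundance of Zi-154. I(M+2)/I(M) = [C(3,1)·p^2·(1−p)] / p^3 = 3·(1−p)/p = 74.9/18.7 = 4.0053
(1−p)/p = 4.0053/3 = 1.3351  ⇒  p = 1/(1 + 1.3351) = 0.4282
Zi-154: 42.82%, Zi-156: 57.18%.

57.18%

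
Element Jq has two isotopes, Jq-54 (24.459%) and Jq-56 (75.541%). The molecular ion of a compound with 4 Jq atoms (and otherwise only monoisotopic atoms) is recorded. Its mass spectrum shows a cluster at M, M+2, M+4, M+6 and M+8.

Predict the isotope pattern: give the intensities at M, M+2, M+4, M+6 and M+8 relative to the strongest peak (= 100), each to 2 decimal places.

0.85 : 10.48 : 48.57 : 100.00 : 77.21

Expanding (0.24459 + 0.75541)^4:
P(M) = 0.24459^4 = 0.003579
P(M+2) = 4 × 0.24459^3 × 0.75541^1 = 0.044214
P(M+4) = 6 × 0.24459^2 × 0.75541^2 = 0.204830
P(M+6) = 4 × 0.24459^1 × 0.75541^3 = 0.421742
P(M+8) = 0.75541^4 = 0.325635
The M+6 peak is largest (0.421742); scaling to 100 gives 0.85 : 10.48 : 48.57 : 100.00 : 77.21.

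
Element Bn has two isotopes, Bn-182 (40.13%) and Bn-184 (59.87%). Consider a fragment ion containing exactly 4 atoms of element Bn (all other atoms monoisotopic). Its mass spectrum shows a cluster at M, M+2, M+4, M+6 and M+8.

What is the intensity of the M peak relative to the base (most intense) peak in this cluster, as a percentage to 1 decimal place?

Binomial terms of (0.4013 + 0.5987)^4: M 0.0259, M+2 0.1548, M+4 0.3463, M+6 0.3445, M+8 0.1285 → M+4 is the base peak.
P(M+4) = C(4,2) × 0.4013^2 × 0.5987^2 = 6 × 0.16104169 × 0.35844169 = 0.346344 (base)
P(M) = C(4,0) × 0.4013^4 × 0.5987^0 = 1 × 0.02593443 × 1.0000 = 0.025934
Relative intensity = 0.025934 / 0.346344 × 100 = 7.5

7.5%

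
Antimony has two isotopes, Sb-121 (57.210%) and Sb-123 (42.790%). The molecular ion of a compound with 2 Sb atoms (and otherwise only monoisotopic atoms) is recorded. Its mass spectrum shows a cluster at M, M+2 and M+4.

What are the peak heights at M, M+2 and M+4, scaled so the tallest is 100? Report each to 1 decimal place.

The 2 Sb atoms are independent, so intensities follow the terms of (0.57210 + 0.42790)^2.
P(M) = 0.57210^2 = 0.327298
P(M+2) = 2 × 0.57210^1 × 0.42790^1 = 0.489603
P(M+4) = 0.42790^2 = 0.183098
The M+2 peak is largest (0.489603); scaling to 100 gives 66.8 : 100.0 : 37.4.

66.8 : 100.0 : 37.4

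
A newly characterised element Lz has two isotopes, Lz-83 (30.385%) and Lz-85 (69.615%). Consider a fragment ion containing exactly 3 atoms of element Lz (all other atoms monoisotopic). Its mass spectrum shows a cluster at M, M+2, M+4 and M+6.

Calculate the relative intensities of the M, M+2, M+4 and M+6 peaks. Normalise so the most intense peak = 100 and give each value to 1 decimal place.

Expanding (0.30385 + 0.69615)^3:
P(M) = 0.30385^3 = 0.028053
P(M+2) = 3 × 0.30385^2 × 0.69615^1 = 0.192816
P(M+4) = 3 × 0.30385^1 × 0.69615^2 = 0.441760
P(M+6) = 0.69615^3 = 0.337372
The M+4 peak is largest (0.441760); scaling to 100 gives 6.4 : 43.6 : 100.0 : 76.4.

6.4 : 43.6 : 100.0 : 76.4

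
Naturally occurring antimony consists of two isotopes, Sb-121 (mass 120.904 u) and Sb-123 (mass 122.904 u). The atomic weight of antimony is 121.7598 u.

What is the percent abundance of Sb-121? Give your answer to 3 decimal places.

Writing the weighted mean with unknown fraction x of Sb-121:
120.904·x + 122.904·(1 − x) = 121.7598
(120.904 − 122.904)·x = 121.7598 − 122.904
x = -1.1442 / -2.000 = 0.57210 → 57.210% Sb-121, 42.790% Sb-123.

57.210%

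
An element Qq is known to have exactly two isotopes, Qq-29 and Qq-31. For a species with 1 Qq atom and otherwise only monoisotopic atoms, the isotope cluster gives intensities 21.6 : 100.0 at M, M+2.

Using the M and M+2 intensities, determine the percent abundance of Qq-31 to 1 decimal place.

If p is the fraction of Qq that is Qq-29, then I(M+2)/I(M) = [C(1,1)·p^0·(1−p)] / p^1 = 1·(1−p)/p = 100.0/21.6 = 4.6296
(1−p)/p = 4.6296/1 = 4.6296  ⇒  p = 1/(1 + 4.6296) = 0.1776
Qq-29: 17.8%, Qq-31: 82.2%.

82.2%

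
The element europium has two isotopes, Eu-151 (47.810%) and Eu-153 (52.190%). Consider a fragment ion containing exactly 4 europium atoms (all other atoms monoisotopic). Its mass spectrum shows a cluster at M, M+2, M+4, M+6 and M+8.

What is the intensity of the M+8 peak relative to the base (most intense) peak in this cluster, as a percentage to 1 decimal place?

19.9%

Term probabilities: M 0.0522, M+2 0.2281, M+4 0.3736, M+6 0.2719, M+8 0.0742. Base peak = M+4.
P(M+4) = C(4,2) × 0.47810^2 × 0.52190^2 = 6 × 0.22857961 × 0.27237961 = 0.373563 (base)
P(M+8) = C(4,4) × 0.47810^0 × 0.52190^4 = 1 × 1.0000 × 0.07419065 = 0.074191
Relative intensity = 0.074191 / 0.373563 × 100 = 19.9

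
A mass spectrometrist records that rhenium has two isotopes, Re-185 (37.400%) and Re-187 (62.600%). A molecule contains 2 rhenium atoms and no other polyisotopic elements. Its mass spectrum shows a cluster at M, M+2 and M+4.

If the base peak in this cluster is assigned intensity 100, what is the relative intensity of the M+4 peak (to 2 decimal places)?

83.69

Term probabilities: M 0.1399, M+2 0.4682, M+4 0.3919. Base peak = M+2.
P(M+2) = C(2,1) × 0.37400^1 × 0.62600^1 = 2 × 0.3740 × 0.6260 = 0.468248 (base)
P(M+4) = C(2,2) × 0.37400^0 × 0.62600^2 = 1 × 1.0000 × 0.391876 = 0.391876
Relative intensity = 0.391876 / 0.468248 × 100 = 83.69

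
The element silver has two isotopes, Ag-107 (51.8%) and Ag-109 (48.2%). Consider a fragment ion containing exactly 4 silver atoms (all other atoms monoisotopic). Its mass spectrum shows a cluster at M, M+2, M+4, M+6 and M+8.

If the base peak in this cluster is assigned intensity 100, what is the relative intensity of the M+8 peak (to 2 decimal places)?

Binomial terms of (0.518 + 0.482)^4: M 0.0720, M+2 0.2680, M+4 0.3740, M+6 0.2320, M+8 0.0540 → M+4 is the base peak.
P(M+4) = C(4,2) × 0.518^2 × 0.482^2 = 6 × 0.268324 × 0.232324 = 0.374029 (base)
P(M+8) = C(4,4) × 0.518^0 × 0.482^4 = 1 × 1.0000 × 0.05397444 = 0.053974
Relative intensity = 0.053974 / 0.374029 × 100 = 14.43

14.43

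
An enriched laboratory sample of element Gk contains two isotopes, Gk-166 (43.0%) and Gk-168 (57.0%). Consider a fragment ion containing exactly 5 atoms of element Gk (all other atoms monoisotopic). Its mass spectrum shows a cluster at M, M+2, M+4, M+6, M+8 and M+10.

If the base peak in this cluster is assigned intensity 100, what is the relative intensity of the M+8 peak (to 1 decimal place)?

Term probabilities: M 0.0147, M+2 0.0974, M+4 0.2583, M+6 0.3424, M+8 0.2270, M+10 0.0602. Base peak = M+6.
P(M+6) = C(5,3) × 0.430^2 × 0.570^3 = 10 × 0.1849 × 0.185193 = 0.342422 (base)
P(M+8) = C(5,4) × 0.430^1 × 0.570^4 = 5 × 0.4300 × 0.10556001 = 0.226954
Relative intensity = 0.226954 / 0.342422 × 100 = 66.3

66.3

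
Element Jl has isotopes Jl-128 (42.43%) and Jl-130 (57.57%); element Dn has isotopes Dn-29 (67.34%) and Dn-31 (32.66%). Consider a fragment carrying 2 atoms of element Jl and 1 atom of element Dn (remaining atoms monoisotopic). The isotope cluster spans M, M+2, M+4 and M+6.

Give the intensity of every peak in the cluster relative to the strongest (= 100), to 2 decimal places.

Element Jl pattern (n=2): 0.18003049 : 0.48853902 : 0.33143049
Element Dn pattern (n=1): 0.6734 : 0.3266
Convolve the two distributions (both contribute in 2-u steps):
  M: 0.18003049×0.6734 = 0.121233
  M+2: 0.18003049×0.3266 + 0.48853902×0.6734 = 0.387780
  M+4: 0.48853902×0.3266 + 0.33143049×0.6734 = 0.382742
  M+6: 0.33143049×0.3266 = 0.108245
Scale to base peak (0.387780) = 100: 31.26 : 100.00 : 98.70 : 27.91

31.26 : 100.00 : 98.70 : 27.91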